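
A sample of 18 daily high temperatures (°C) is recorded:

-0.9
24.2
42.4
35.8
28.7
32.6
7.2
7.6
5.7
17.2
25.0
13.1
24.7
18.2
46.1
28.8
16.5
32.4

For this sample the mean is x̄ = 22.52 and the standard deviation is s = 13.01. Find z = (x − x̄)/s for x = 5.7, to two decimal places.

z = (5.7 − 22.52) / 13.01 = -1.29.

-1.29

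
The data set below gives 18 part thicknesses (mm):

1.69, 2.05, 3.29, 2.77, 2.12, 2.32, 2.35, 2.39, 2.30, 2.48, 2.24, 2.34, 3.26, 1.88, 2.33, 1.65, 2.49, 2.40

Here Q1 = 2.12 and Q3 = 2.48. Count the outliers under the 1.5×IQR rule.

IQR = 0.36; fences at 2.12 − 0.54 = 1.58 and 2.48 + 0.54 = 3.02.
Outside the cutoffs: 3.26, 3.29.

2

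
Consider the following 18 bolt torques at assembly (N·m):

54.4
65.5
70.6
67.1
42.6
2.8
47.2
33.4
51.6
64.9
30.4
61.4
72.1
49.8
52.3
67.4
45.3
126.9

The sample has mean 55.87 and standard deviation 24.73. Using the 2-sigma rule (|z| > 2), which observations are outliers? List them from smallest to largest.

Cutoffs at x̄ ± 2s: 55.87 ± 2·24.73 = [6.41, 105.33].
2.8: z = -2.15, |z| > 2 → outlier.
126.9: z = 2.87, |z| > 2 → outlier.
Every other value lies within [6.41, 105.33].

2.8, 126.9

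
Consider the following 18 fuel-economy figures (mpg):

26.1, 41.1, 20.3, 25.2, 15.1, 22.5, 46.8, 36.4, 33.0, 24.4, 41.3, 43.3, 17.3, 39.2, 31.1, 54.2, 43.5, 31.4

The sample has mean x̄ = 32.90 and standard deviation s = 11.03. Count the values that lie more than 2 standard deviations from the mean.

0

Cutoffs: x̄ ± 2s = [10.84, 54.96].
Every value lies within the cutoffs.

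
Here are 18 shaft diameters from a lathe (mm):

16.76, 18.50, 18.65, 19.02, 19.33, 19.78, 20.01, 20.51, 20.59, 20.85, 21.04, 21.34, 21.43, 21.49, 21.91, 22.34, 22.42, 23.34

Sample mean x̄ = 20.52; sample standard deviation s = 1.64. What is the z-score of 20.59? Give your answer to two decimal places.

0.04

z = (20.59 − 20.52) / 1.64 = 0.04.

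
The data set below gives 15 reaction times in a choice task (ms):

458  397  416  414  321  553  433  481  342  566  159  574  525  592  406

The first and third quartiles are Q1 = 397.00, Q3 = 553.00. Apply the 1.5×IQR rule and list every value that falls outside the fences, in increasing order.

IQR = Q3 − Q1 = 553.00 − 397.00 = 156.00.
Lower fence = Q1 − 1.5·IQR = 397.00 − 234.00 = 163.00.
Upper fence = Q3 + 1.5·IQR = 553.00 + 234.00 = 787.00.
159 < 163.00 → outlier.
All remaining values lie within [163.00, 787.00].

159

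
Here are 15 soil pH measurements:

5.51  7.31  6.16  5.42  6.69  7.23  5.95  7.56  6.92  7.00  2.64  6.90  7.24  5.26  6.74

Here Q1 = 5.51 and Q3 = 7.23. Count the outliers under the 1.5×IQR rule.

1

IQR = 1.72; fences at 5.51 − 2.58 = 2.93 and 7.23 + 2.58 = 9.81.
Outside the cutoffs: 2.64.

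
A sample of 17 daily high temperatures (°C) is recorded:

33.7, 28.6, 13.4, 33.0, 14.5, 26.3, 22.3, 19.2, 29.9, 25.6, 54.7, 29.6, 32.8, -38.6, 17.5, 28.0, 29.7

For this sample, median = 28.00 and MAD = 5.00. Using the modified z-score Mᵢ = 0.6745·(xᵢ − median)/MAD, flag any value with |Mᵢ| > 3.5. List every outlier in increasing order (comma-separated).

|Mᵢ| > 3.5 ⇔ |xᵢ − 28.00| > 3.5·5.00/0.6745 = 25.95.
So outliers lie outside [2.05, 53.95].
-38.6: M = -8.98 → outlier.
54.7: M = 3.60 → outlier.

-38.6, 54.7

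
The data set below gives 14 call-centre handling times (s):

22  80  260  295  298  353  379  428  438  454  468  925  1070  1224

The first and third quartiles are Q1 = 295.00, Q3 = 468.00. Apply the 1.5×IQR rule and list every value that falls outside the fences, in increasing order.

IQR = Q3 − Q1 = 468.00 − 295.00 = 173.00.
Lower fence = Q1 − 1.5·IQR = 295.00 − 259.50 = 35.50.
Upper fence = Q3 + 1.5·IQR = 468.00 + 259.50 = 727.50.
22 < 35.50 → outlier.
925 > 727.50 → outlier.
1070 > 727.50 → outlier.
1224 > 727.50 → outlier.
All remaining values lie within [35.50, 727.50].

22, 925, 1070, 1224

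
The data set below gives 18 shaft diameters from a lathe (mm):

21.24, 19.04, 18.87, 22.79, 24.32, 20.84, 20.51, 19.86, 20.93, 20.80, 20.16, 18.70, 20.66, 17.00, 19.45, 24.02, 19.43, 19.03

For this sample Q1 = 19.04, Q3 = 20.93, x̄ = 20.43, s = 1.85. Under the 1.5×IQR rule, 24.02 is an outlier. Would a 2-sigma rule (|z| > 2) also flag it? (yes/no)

z = (24.02 − 20.43) / 1.85 = 1.94.
|z| = 1.94 ≤ 2.

no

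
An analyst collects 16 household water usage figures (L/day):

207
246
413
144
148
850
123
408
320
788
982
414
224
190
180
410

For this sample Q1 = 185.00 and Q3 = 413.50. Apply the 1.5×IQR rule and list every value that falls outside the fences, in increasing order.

IQR = Q3 − Q1 = 413.50 − 185.00 = 228.50.
Lower fence = Q1 − 1.5·IQR = 185.00 − 342.75 = -157.75.
Upper fence = Q3 + 1.5·IQR = 413.50 + 342.75 = 756.25.
788 > 756.25 → outlier.
850 > 756.25 → outlier.
982 > 756.25 → outlier.
All remaining values lie within [-157.75, 756.25].

788, 850, 982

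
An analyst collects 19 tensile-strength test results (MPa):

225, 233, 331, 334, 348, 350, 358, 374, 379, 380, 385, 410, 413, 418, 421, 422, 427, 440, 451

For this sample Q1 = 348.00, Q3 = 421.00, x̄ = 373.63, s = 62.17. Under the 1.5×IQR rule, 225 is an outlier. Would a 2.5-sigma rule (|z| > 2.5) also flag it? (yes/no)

z = (225 − 373.63) / 62.17 = -2.39.
|z| = 2.39 ≤ 2.5.

no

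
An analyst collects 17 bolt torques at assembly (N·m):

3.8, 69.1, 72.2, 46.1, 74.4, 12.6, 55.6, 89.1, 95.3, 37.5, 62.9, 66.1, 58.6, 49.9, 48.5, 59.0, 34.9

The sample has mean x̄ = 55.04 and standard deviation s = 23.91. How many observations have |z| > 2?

Cutoffs: x̄ ± 2s = [7.22, 102.86].
Outside the cutoffs: 3.8.

1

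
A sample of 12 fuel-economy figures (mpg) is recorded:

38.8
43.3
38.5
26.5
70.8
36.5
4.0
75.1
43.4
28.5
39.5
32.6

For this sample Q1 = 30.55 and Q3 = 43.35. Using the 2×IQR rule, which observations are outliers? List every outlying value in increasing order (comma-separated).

IQR = Q3 − Q1 = 43.35 − 30.55 = 12.80.
Lower fence = Q1 − 2·IQR = 30.55 − 25.60 = 4.95.
Upper fence = Q3 + 2·IQR = 43.35 + 25.60 = 68.95.
4.0 < 4.95 → outlier.
70.8 > 68.95 → outlier.
75.1 > 68.95 → outlier.
All remaining values lie within [4.95, 68.95].

4.0, 70.8, 75.1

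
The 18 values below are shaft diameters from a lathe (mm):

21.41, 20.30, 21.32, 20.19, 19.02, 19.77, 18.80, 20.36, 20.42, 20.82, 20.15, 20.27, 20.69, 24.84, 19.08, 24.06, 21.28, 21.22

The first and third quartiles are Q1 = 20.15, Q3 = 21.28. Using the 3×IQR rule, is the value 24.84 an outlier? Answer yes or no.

yes

IQR = Q3 − Q1 = 21.28 − 20.15 = 1.13.
Lower fence = Q1 − 3·IQR = 20.15 − 3.39 = 16.76.
Upper fence = Q3 + 3·IQR = 21.28 + 3.39 = 24.67.
24.84 lies above the upper fence.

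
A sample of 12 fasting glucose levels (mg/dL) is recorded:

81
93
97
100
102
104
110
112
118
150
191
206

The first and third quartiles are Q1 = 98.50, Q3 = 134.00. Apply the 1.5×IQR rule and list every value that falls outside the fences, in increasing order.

191, 206

IQR = Q3 − Q1 = 134.00 − 98.50 = 35.50.
Lower fence = Q1 − 1.5·IQR = 98.50 − 53.25 = 45.25.
Upper fence = Q3 + 1.5·IQR = 134.00 + 53.25 = 187.25.
191 > 187.25 → outlier.
206 > 187.25 → outlier.
All remaining values lie within [45.25, 187.25].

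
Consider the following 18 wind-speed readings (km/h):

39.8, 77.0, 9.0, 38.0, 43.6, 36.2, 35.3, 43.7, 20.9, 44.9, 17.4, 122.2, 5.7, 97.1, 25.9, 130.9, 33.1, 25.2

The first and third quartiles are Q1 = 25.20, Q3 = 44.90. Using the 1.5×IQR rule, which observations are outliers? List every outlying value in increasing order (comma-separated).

IQR = Q3 − Q1 = 44.90 − 25.20 = 19.70.
Lower fence = Q1 − 1.5·IQR = 25.20 − 29.55 = -4.35.
Upper fence = Q3 + 1.5·IQR = 44.90 + 29.55 = 74.45.
77.0 > 74.45 → outlier.
97.1 > 74.45 → outlier.
122.2 > 74.45 → outlier.
130.9 > 74.45 → outlier.
All remaining values lie within [-4.35, 74.45].

77.0, 97.1, 122.2, 130.9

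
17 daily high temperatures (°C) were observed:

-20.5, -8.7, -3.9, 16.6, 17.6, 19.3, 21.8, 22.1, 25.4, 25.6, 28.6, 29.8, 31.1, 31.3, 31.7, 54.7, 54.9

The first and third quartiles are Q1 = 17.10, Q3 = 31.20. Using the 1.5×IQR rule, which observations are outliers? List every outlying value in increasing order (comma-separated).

-20.5, -8.7, 54.7, 54.9

IQR = Q3 − Q1 = 31.20 − 17.10 = 14.10.
Lower fence = Q1 − 1.5·IQR = 17.10 − 21.15 = -4.05.
Upper fence = Q3 + 1.5·IQR = 31.20 + 21.15 = 52.35.
-20.5 < -4.05 → outlier.
-8.7 < -4.05 → outlier.
54.7 > 52.35 → outlier.
54.9 > 52.35 → outlier.
All remaining values lie within [-4.05, 52.35].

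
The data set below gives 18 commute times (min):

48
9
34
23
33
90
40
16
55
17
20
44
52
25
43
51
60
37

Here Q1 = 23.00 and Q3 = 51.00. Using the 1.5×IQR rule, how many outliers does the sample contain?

0

IQR = 28.00; fences at 23.00 − 42.00 = -19.00 and 51.00 + 42.00 = 93.00.
Every value lies within the cutoffs.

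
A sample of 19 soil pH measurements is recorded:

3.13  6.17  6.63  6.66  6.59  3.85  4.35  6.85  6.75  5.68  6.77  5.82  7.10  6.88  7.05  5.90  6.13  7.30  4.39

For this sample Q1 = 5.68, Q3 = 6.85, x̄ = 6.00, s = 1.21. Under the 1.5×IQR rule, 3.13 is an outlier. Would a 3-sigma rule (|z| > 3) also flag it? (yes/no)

z = (3.13 − 6.00) / 1.21 = -2.37.
|z| = 2.37 ≤ 3.

no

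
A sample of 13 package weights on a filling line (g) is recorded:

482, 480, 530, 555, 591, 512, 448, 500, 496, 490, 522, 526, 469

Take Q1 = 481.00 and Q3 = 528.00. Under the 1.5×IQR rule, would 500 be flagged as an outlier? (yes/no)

no

IQR = Q3 − Q1 = 528.00 − 481.00 = 47.00.
Lower fence = Q1 − 1.5·IQR = 481.00 − 70.50 = 410.50.
Upper fence = Q3 + 1.5·IQR = 528.00 + 70.50 = 598.50.
500 lies within [410.50, 598.50].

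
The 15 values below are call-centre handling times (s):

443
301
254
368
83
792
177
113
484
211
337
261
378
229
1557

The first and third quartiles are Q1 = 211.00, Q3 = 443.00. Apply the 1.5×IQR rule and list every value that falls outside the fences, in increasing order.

IQR = Q3 − Q1 = 443.00 − 211.00 = 232.00.
Lower fence = Q1 − 1.5·IQR = 211.00 − 348.00 = -137.00.
Upper fence = Q3 + 1.5·IQR = 443.00 + 348.00 = 791.00.
792 > 791.00 → outlier.
1557 > 791.00 → outlier.
All remaining values lie within [-137.00, 791.00].

792, 1557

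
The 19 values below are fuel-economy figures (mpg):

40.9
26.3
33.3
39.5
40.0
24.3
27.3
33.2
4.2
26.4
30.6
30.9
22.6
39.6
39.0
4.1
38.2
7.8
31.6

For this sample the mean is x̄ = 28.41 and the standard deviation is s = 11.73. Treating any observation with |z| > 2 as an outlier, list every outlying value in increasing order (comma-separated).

4.1, 4.2

Cutoffs at x̄ ± 2s: 28.41 ± 2·11.73 = [4.95, 51.87].
4.1: z = -2.07, |z| > 2 → outlier.
4.2: z = -2.06, |z| > 2 → outlier.
Every other value lies within [4.95, 51.87].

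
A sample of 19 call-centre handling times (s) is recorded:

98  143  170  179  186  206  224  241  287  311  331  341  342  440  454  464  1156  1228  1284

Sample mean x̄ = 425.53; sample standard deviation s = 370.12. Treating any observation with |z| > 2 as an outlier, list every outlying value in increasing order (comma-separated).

Cutoffs at x̄ ± 2s: 425.53 ± 2·370.12 = [-314.71, 1165.77].
1228: z = 2.17, |z| > 2 → outlier.
1284: z = 2.32, |z| > 2 → outlier.
Every other value lies within [-314.71, 1165.77].

1228, 1284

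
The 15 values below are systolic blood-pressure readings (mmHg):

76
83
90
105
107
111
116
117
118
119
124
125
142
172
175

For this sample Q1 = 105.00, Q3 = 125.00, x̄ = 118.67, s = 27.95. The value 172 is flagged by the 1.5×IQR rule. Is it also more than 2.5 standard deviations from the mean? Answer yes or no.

z = (172 − 118.67) / 27.95 = 1.91.
|z| = 1.91 ≤ 2.5.

no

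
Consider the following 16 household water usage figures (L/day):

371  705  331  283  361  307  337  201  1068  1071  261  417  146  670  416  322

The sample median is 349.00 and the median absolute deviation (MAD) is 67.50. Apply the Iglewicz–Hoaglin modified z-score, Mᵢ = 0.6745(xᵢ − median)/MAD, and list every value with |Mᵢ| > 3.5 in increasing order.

705, 1068, 1071

|Mᵢ| > 3.5 ⇔ |xᵢ − 349.00| > 3.5·67.50/0.6745 = 350.26.
So outliers lie outside [-1.26, 699.26].
705: M = 3.56 → outlier.
1068: M = 7.18 → outlier.
1071: M = 7.21 → outlier.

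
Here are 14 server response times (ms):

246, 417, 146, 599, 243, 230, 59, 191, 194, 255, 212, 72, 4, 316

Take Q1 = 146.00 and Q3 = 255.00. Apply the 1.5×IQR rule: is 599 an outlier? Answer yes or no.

yes

IQR = Q3 − Q1 = 255.00 − 146.00 = 109.00.
Lower fence = Q1 − 1.5·IQR = 146.00 − 163.50 = -17.50.
Upper fence = Q3 + 1.5·IQR = 255.00 + 163.50 = 418.50.
599 lies above the upper fence.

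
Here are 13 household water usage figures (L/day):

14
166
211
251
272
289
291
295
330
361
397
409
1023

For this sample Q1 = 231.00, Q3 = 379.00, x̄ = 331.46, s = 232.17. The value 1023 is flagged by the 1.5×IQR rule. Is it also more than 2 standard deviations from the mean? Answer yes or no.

yes

z = (1023 − 331.46) / 232.17 = 2.98.
|z| = 2.98 > 2.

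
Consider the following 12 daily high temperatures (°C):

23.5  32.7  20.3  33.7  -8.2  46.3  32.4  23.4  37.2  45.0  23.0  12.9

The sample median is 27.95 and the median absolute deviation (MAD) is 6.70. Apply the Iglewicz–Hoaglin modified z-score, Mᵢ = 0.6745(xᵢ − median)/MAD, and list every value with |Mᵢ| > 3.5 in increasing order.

-8.2

|Mᵢ| > 3.5 ⇔ |xᵢ − 27.95| > 3.5·6.70/0.6745 = 34.77.
So outliers lie outside [-6.82, 62.72].
-8.2: M = -3.64 → outlier.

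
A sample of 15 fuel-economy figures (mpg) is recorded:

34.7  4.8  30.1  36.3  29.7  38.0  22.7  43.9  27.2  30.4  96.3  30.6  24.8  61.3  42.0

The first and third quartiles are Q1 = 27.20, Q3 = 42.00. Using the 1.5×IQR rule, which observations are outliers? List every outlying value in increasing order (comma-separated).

IQR = Q3 − Q1 = 42.00 − 27.20 = 14.80.
Lower fence = Q1 − 1.5·IQR = 27.20 − 22.20 = 5.00.
Upper fence = Q3 + 1.5·IQR = 42.00 + 22.20 = 64.20.
4.8 < 5.00 → outlier.
96.3 > 64.20 → outlier.
All remaining values lie within [5.00, 64.20].

4.8, 96.3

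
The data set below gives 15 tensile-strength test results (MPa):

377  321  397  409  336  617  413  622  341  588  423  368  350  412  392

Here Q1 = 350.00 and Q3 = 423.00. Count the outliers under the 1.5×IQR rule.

3

IQR = 73.00; fences at 350.00 − 109.50 = 240.50 and 423.00 + 109.50 = 532.50.
Outside the cutoffs: 588, 617, 622.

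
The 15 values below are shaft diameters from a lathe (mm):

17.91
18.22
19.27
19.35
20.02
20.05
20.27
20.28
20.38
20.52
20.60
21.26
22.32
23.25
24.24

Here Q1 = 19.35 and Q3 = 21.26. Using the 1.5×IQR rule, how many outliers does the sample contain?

1

IQR = 1.91; fences at 19.35 − 2.865 = 16.485 and 21.26 + 2.865 = 24.125.
Outside the cutoffs: 24.24.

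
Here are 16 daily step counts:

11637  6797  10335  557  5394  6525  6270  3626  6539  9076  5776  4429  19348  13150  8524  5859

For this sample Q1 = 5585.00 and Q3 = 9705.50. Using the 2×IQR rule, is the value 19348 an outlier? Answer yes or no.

yes

IQR = Q3 − Q1 = 9705.50 − 5585.00 = 4120.50.
Lower fence = Q1 − 2·IQR = 5585.00 − 8241.00 = -2656.00.
Upper fence = Q3 + 2·IQR = 9705.50 + 8241.00 = 17946.50.
19348 lies above the upper fence.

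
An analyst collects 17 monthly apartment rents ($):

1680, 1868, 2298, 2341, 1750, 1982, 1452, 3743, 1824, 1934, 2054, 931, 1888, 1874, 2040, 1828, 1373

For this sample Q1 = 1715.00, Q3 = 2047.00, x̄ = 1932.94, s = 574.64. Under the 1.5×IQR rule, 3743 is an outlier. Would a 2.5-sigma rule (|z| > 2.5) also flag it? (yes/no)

z = (3743 − 1932.94) / 574.64 = 3.15.
|z| = 3.15 > 2.5.

yes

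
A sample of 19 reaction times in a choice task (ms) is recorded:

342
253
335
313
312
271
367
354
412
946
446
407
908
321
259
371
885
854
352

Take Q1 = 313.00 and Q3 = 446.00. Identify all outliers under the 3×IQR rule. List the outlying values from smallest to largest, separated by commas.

IQR = Q3 − Q1 = 446.00 − 313.00 = 133.00.
Lower fence = Q1 − 3·IQR = 313.00 − 399.00 = -86.00.
Upper fence = Q3 + 3·IQR = 446.00 + 399.00 = 845.00.
854 > 845.00 → outlier.
885 > 845.00 → outlier.
908 > 845.00 → outlier.
946 > 845.00 → outlier.
All remaining values lie within [-86.00, 845.00].

854, 885, 908, 946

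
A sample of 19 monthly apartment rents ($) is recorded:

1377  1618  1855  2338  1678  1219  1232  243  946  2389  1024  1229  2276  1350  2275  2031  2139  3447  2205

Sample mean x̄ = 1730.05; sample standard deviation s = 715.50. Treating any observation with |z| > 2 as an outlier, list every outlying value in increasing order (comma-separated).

243, 3447

Cutoffs at x̄ ± 2s: 1730.05 ± 2·715.50 = [299.05, 3161.05].
243: z = -2.08, |z| > 2 → outlier.
3447: z = 2.40, |z| > 2 → outlier.
Every other value lies within [299.05, 3161.05].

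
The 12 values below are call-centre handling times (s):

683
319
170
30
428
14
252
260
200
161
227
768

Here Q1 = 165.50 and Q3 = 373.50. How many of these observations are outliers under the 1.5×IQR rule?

1

IQR = 208.00; fences at 165.50 − 312.00 = -146.50 and 373.50 + 312.00 = 685.50.
Outside the cutoffs: 768.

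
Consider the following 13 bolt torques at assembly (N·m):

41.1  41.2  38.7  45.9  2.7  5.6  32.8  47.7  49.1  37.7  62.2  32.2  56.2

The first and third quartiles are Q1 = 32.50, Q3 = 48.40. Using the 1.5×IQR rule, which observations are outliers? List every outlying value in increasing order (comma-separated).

IQR = Q3 − Q1 = 48.40 − 32.50 = 15.90.
Lower fence = Q1 − 1.5·IQR = 32.50 − 23.85 = 8.65.
Upper fence = Q3 + 1.5·IQR = 48.40 + 23.85 = 72.25.
2.7 < 8.65 → outlier.
5.6 < 8.65 → outlier.
All remaining values lie within [8.65, 72.25].

2.7, 5.6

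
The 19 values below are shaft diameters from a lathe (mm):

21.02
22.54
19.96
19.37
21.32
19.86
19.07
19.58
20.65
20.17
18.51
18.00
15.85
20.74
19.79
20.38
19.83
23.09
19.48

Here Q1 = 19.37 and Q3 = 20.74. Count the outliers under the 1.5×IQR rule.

IQR = 1.37; fences at 19.37 − 2.055 = 17.315 and 20.74 + 2.055 = 22.795.
Outside the cutoffs: 15.85, 23.09.

2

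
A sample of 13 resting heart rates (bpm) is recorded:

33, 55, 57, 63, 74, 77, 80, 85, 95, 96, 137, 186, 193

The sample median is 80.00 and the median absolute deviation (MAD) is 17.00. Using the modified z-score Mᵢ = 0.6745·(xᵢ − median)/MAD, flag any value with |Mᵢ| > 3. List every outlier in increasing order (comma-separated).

|Mᵢ| > 3 ⇔ |xᵢ − 80.00| > 3·17.00/0.6745 = 75.61.
So outliers lie outside [4.39, 155.61].
186: M = 4.21 → outlier.
193: M = 4.48 → outlier.

186, 193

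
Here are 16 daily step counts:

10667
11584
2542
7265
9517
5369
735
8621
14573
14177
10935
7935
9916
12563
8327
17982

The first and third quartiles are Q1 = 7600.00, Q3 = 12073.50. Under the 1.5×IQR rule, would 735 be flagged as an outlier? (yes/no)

IQR = Q3 − Q1 = 12073.50 − 7600.00 = 4473.50.
Lower fence = Q1 − 1.5·IQR = 7600.00 − 6710.25 = 889.75.
Upper fence = Q3 + 1.5·IQR = 12073.50 + 6710.25 = 18783.75.
735 lies below the lower fence.

yes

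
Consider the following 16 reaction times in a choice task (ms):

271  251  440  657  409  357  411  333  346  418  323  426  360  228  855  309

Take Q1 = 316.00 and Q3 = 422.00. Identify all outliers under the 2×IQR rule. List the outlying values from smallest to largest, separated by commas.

IQR = Q3 − Q1 = 422.00 − 316.00 = 106.00.
Lower fence = Q1 − 2·IQR = 316.00 − 212.00 = 104.00.
Upper fence = Q3 + 2·IQR = 422.00 + 212.00 = 634.00.
657 > 634.00 → outlier.
855 > 634.00 → outlier.
All remaining values lie within [104.00, 634.00].

657, 855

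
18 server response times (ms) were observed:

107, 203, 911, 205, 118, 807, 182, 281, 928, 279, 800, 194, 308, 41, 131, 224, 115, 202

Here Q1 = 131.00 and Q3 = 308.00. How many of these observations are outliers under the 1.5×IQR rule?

4

IQR = 177.00; fences at 131.00 − 265.50 = -134.50 and 308.00 + 265.50 = 573.50.
Outside the cutoffs: 800, 807, 911, 928.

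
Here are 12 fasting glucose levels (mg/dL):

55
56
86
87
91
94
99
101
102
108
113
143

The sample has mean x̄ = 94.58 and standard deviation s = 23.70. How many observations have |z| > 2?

1

Cutoffs: x̄ ± 2s = [47.18, 141.98].
Outside the cutoffs: 143.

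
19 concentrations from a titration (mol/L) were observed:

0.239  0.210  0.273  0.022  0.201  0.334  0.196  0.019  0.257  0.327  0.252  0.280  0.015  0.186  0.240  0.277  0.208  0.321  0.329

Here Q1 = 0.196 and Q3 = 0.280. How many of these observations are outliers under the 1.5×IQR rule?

3

IQR = 0.084; fences at 0.196 − 0.126 = 0.070 and 0.280 + 0.126 = 0.406.
Outside the cutoffs: 0.015, 0.019, 0.022.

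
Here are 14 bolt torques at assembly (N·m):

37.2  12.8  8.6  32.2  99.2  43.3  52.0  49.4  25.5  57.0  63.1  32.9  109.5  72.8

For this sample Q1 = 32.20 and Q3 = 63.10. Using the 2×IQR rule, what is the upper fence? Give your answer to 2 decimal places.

124.90

IQR = Q3 − Q1 = 63.10 − 32.20 = 30.90.
Lower fence = Q1 − 2·IQR = 32.20 − 61.80 = -29.60.
Upper fence = Q3 + 2·IQR = 63.10 + 61.80 = 124.90.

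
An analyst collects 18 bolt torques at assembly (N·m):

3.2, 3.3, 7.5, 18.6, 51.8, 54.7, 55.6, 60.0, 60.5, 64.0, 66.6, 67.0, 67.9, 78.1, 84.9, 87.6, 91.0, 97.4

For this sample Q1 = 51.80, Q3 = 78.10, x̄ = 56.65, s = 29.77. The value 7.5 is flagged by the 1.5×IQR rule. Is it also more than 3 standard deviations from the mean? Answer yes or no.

no

z = (7.5 − 56.65) / 29.77 = -1.65.
|z| = 1.65 ≤ 3.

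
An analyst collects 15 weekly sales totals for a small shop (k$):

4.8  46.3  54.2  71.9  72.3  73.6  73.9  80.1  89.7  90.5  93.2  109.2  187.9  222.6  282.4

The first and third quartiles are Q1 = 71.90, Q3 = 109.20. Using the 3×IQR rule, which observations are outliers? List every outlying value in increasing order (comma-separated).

IQR = Q3 − Q1 = 109.20 − 71.90 = 37.30.
Lower fence = Q1 − 3·IQR = 71.90 − 111.90 = -40.00.
Upper fence = Q3 + 3·IQR = 109.20 + 111.90 = 221.10.
222.6 > 221.10 → outlier.
282.4 > 221.10 → outlier.
All remaining values lie within [-40.00, 221.10].

222.6, 282.4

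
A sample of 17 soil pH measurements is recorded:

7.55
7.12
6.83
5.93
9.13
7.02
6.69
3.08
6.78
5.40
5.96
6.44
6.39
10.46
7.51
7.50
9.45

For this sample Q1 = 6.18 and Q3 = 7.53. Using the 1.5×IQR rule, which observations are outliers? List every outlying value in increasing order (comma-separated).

3.08, 10.46

IQR = Q3 − Q1 = 7.53 − 6.18 = 1.35.
Lower fence = Q1 − 1.5·IQR = 6.18 − 2.025 = 4.155.
Upper fence = Q3 + 1.5·IQR = 7.53 + 2.025 = 9.555.
3.08 < 4.155 → outlier.
10.46 > 9.555 → outlier.
All remaining values lie within [4.155, 9.555].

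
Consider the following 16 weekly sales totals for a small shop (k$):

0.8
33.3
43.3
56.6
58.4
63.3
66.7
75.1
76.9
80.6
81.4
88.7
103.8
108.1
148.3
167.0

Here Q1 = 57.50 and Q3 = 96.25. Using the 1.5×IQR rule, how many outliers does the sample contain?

IQR = 38.75; fences at 57.50 − 58.125 = -0.625 and 96.25 + 58.125 = 154.375.
Outside the cutoffs: 167.0.

1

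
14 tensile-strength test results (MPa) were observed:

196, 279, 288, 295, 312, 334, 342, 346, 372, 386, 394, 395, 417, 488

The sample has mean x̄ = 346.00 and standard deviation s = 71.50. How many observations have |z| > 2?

Cutoffs: x̄ ± 2s = [203.00, 489.00].
Outside the cutoffs: 196.

1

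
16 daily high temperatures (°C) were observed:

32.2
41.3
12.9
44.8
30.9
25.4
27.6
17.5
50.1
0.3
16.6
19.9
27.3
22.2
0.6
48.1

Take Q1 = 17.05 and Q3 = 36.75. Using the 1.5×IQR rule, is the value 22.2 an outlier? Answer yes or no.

IQR = Q3 − Q1 = 36.75 − 17.05 = 19.70.
Lower fence = Q1 − 1.5·IQR = 17.05 − 29.55 = -12.50.
Upper fence = Q3 + 1.5·IQR = 36.75 + 29.55 = 66.30.
22.2 lies within [-12.50, 66.30].

no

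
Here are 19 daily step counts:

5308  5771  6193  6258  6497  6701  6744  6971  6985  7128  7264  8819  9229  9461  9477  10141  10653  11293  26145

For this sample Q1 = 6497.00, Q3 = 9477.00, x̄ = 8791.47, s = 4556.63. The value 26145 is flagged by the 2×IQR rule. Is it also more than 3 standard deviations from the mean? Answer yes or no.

z = (26145 − 8791.47) / 4556.63 = 3.81.
|z| = 3.81 > 3.

yes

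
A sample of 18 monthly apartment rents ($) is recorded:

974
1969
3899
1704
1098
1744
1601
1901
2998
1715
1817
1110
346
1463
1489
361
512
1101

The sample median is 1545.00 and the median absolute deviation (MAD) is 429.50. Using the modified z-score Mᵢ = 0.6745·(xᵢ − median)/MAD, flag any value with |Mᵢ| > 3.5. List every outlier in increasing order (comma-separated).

|Mᵢ| > 3.5 ⇔ |xᵢ − 1545.00| > 3.5·429.50/0.6745 = 2228.69.
So outliers lie outside [-683.69, 3773.69].
3899: M = 3.70 → outlier.

3899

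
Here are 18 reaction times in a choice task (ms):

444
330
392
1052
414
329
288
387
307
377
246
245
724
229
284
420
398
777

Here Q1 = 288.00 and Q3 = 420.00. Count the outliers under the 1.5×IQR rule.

IQR = 132.00; fences at 288.00 − 198.00 = 90.00 and 420.00 + 198.00 = 618.00.
Outside the cutoffs: 724, 777, 1052.

3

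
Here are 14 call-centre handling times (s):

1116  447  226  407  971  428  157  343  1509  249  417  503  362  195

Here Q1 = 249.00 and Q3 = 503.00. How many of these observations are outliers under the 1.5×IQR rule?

IQR = 254.00; fences at 249.00 − 381.00 = -132.00 and 503.00 + 381.00 = 884.00.
Outside the cutoffs: 971, 1116, 1509.

3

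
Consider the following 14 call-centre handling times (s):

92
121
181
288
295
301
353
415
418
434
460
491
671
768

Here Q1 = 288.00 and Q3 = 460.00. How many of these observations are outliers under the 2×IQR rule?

0

IQR = 172.00; fences at 288.00 − 344.00 = -56.00 and 460.00 + 344.00 = 804.00.
Every value lies within the cutoffs.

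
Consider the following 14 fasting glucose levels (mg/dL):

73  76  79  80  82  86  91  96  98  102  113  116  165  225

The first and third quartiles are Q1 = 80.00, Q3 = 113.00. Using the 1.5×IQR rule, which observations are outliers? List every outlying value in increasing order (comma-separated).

165, 225

IQR = Q3 − Q1 = 113.00 − 80.00 = 33.00.
Lower fence = Q1 − 1.5·IQR = 80.00 − 49.50 = 30.50.
Upper fence = Q3 + 1.5·IQR = 113.00 + 49.50 = 162.50.
165 > 162.50 → outlier.
225 > 162.50 → outlier.
All remaining values lie within [30.50, 162.50].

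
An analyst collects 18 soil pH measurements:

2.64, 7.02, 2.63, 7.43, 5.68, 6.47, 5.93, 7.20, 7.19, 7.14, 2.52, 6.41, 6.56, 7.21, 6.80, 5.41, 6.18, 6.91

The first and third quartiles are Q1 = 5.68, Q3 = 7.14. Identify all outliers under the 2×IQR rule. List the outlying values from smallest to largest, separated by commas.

IQR = Q3 − Q1 = 7.14 − 5.68 = 1.46.
Lower fence = Q1 − 2·IQR = 5.68 − 2.92 = 2.76.
Upper fence = Q3 + 2·IQR = 7.14 + 2.92 = 10.06.
2.52 < 2.76 → outlier.
2.63 < 2.76 → outlier.
2.64 < 2.76 → outlier.
All remaining values lie within [2.76, 10.06].

2.52, 2.63, 2.64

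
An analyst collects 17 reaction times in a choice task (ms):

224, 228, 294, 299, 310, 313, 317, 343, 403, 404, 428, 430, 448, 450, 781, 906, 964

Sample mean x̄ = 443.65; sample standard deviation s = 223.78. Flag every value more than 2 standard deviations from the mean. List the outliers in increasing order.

906, 964

Cutoffs at x̄ ± 2s: 443.65 ± 2·223.78 = [-3.91, 891.21].
906: z = 2.07, |z| > 2 → outlier.
964: z = 2.33, |z| > 2 → outlier.
Every other value lies within [-3.91, 891.21].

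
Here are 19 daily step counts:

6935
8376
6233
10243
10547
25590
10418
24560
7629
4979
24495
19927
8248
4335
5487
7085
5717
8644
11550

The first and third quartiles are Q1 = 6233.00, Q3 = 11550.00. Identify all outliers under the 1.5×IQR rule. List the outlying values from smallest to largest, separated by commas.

IQR = Q3 − Q1 = 11550.00 − 6233.00 = 5317.00.
Lower fence = Q1 − 1.5·IQR = 6233.00 − 7975.50 = -1742.50.
Upper fence = Q3 + 1.5·IQR = 11550.00 + 7975.50 = 19525.50.
19927 > 19525.50 → outlier.
24495 > 19525.50 → outlier.
24560 > 19525.50 → outlier.
25590 > 19525.50 → outlier.
All remaining values lie within [-1742.50, 19525.50].

19927, 24495, 24560, 25590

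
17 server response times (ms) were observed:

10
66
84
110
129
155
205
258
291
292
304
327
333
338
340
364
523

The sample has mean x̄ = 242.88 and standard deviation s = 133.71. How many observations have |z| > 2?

Cutoffs: x̄ ± 2s = [-24.54, 510.30].
Outside the cutoffs: 523.

1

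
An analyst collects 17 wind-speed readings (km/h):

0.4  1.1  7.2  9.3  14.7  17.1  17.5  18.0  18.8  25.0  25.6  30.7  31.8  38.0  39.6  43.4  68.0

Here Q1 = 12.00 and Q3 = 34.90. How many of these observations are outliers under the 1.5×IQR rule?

IQR = 22.90; fences at 12.00 − 34.35 = -22.35 and 34.90 + 34.35 = 69.25.
Every value lies within the cutoffs.

0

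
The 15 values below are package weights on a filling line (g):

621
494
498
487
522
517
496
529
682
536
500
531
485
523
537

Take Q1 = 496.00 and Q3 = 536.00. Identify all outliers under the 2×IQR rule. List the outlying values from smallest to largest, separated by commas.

621, 682

IQR = Q3 − Q1 = 536.00 − 496.00 = 40.00.
Lower fence = Q1 − 2·IQR = 496.00 − 80.00 = 416.00.
Upper fence = Q3 + 2·IQR = 536.00 + 80.00 = 616.00.
621 > 616.00 → outlier.
682 > 616.00 → outlier.
All remaining values lie within [416.00, 616.00].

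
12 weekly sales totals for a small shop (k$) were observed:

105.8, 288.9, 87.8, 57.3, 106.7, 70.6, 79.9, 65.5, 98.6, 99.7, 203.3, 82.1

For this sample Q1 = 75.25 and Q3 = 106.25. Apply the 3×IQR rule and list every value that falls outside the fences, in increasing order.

IQR = Q3 − Q1 = 106.25 − 75.25 = 31.00.
Lower fence = Q1 − 3·IQR = 75.25 − 93.00 = -17.75.
Upper fence = Q3 + 3·IQR = 106.25 + 93.00 = 199.25.
203.3 > 199.25 → outlier.
288.9 > 199.25 → outlier.
All remaining values lie within [-17.75, 199.25].

203.3, 288.9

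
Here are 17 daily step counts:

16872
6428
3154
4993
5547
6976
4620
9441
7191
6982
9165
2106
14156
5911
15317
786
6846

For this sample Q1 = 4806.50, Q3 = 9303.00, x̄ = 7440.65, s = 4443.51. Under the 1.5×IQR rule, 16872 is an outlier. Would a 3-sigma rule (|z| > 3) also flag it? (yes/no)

no

z = (16872 − 7440.65) / 4443.51 = 2.12.
|z| = 2.12 ≤ 3.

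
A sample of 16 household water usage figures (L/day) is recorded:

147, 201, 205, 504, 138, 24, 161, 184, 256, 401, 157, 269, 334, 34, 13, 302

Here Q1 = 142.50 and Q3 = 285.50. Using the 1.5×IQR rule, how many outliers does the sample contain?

1

IQR = 143.00; fences at 142.50 − 214.50 = -72.00 and 285.50 + 214.50 = 500.00.
Outside the cutoffs: 504.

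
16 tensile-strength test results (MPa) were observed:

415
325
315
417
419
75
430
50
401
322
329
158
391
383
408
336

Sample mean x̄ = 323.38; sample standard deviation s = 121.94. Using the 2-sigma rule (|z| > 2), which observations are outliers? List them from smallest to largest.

Cutoffs at x̄ ± 2s: 323.38 ± 2·121.94 = [79.50, 567.26].
50: z = -2.24, |z| > 2 → outlier.
75: z = -2.04, |z| > 2 → outlier.
Every other value lies within [79.50, 567.26].

50, 75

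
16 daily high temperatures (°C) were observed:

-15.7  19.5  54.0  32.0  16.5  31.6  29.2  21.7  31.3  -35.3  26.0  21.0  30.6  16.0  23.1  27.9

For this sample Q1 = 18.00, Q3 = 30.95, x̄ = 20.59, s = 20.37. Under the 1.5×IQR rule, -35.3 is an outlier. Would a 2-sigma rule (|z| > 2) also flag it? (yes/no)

yes

z = (-35.3 − 20.59) / 20.37 = -2.74.
|z| = 2.74 > 2.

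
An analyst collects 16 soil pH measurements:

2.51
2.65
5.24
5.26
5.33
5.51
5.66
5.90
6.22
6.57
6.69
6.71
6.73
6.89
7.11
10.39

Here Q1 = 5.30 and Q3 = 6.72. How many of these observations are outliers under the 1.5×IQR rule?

IQR = 1.42; fences at 5.30 − 2.13 = 3.17 and 6.72 + 2.13 = 8.85.
Outside the cutoffs: 2.51, 2.65, 10.39.

3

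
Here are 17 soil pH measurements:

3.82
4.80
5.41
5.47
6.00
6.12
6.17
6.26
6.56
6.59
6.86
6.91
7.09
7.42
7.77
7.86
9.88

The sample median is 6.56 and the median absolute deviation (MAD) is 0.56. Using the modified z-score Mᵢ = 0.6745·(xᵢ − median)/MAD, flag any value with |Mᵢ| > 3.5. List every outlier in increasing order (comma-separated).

|Mᵢ| > 3.5 ⇔ |xᵢ − 6.56| > 3.5·0.56/0.6745 = 2.91.
So outliers lie outside [3.65, 9.47].
9.88: M = 4.00 → outlier.

9.88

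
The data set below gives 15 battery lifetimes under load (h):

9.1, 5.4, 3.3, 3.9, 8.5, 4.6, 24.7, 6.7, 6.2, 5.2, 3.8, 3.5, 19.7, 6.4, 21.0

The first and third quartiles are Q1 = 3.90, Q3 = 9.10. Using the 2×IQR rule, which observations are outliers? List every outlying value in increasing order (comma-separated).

IQR = Q3 − Q1 = 9.10 − 3.90 = 5.20.
Lower fence = Q1 − 2·IQR = 3.90 − 10.40 = -6.50.
Upper fence = Q3 + 2·IQR = 9.10 + 10.40 = 19.50.
19.7 > 19.50 → outlier.
21.0 > 19.50 → outlier.
24.7 > 19.50 → outlier.
All remaining values lie within [-6.50, 19.50].

19.7, 21.0, 24.7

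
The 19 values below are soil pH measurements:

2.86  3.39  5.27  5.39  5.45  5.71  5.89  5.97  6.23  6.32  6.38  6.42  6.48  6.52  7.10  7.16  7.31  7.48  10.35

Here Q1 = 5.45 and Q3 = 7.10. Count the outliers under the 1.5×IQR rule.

IQR = 1.65; fences at 5.45 − 2.475 = 2.975 and 7.10 + 2.475 = 9.575.
Outside the cutoffs: 2.86, 10.35.

2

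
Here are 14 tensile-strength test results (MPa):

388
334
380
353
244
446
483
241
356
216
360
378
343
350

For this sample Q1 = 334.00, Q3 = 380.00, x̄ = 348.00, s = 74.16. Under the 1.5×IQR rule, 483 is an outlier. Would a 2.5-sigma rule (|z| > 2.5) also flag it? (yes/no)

z = (483 − 348.00) / 74.16 = 1.82.
|z| = 1.82 ≤ 2.5.

no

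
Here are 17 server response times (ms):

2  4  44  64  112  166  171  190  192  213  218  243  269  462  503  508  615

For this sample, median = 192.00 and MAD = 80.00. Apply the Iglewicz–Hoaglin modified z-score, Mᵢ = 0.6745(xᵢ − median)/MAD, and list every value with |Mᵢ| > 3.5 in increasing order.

|Mᵢ| > 3.5 ⇔ |xᵢ − 192.00| > 3.5·80.00/0.6745 = 415.12.
So outliers lie outside [-223.12, 607.12].
615: M = 3.57 → outlier.

615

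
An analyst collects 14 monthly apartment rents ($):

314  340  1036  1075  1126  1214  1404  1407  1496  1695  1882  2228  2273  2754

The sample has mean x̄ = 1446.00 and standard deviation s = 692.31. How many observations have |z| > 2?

Cutoffs: x̄ ± 2s = [61.38, 2830.62].
Every value lies within the cutoffs.

0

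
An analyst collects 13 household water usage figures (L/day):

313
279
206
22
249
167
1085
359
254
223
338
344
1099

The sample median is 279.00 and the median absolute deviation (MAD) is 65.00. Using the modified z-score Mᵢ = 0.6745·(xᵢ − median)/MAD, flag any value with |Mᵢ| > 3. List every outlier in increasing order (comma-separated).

|Mᵢ| > 3 ⇔ |xᵢ − 279.00| > 3·65.00/0.6745 = 289.10.
So outliers lie outside [-10.10, 568.10].
1085: M = 8.36 → outlier.
1099: M = 8.51 → outlier.

1085, 1099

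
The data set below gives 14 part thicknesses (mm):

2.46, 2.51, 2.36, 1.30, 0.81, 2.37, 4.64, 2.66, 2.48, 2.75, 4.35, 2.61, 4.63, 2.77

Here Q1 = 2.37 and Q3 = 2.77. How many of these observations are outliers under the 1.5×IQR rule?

5

IQR = 0.40; fences at 2.37 − 0.60 = 1.77 and 2.77 + 0.60 = 3.37.
Outside the cutoffs: 0.81, 1.30, 4.35, 4.63, 4.64.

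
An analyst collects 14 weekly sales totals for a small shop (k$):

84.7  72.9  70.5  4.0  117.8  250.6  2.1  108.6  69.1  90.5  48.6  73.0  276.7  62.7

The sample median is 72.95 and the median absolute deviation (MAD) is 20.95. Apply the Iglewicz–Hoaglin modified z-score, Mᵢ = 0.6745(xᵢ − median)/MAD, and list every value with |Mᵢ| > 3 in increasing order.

|Mᵢ| > 3 ⇔ |xᵢ − 72.95| > 3·20.95/0.6745 = 93.18.
So outliers lie outside [-20.23, 166.13].
250.6: M = 5.72 → outlier.
276.7: M = 6.56 → outlier.

250.6, 276.7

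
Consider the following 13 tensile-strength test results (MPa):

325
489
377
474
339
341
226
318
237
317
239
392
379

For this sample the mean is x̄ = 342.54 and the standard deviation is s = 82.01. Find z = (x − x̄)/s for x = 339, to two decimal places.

-0.04

z = (339 − 342.54) / 82.01 = -0.04.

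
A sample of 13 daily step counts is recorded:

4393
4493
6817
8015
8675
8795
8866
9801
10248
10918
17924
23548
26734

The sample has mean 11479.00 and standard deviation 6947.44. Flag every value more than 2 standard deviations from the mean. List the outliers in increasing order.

Cutoffs at x̄ ± 2s: 11479.00 ± 2·6947.44 = [-2415.88, 25373.88].
26734: z = 2.20, |z| > 2 → outlier.
Every other value lies within [-2415.88, 25373.88].

26734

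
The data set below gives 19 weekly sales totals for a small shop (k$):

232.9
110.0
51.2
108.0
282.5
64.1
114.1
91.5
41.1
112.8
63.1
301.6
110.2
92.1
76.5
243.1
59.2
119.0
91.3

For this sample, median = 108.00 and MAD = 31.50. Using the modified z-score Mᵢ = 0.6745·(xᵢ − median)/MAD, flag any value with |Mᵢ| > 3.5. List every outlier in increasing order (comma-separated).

282.5, 301.6

|Mᵢ| > 3.5 ⇔ |xᵢ − 108.00| > 3.5·31.50/0.6745 = 163.45.
So outliers lie outside [-55.45, 271.45].
282.5: M = 3.74 → outlier.
301.6: M = 4.15 → outlier.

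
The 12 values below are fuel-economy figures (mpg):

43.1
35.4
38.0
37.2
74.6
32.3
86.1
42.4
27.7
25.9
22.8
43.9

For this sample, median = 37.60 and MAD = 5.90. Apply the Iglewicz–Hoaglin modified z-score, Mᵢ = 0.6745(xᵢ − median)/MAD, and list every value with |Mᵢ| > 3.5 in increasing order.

|Mᵢ| > 3.5 ⇔ |xᵢ − 37.60| > 3.5·5.90/0.6745 = 30.62.
So outliers lie outside [6.98, 68.22].
74.6: M = 4.23 → outlier.
86.1: M = 5.54 → outlier.

74.6, 86.1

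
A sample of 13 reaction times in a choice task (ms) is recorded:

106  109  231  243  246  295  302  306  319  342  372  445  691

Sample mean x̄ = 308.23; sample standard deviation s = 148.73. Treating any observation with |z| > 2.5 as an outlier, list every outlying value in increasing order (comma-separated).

691

Cutoffs at x̄ ± 2.5s: 308.23 ± 2.5·148.73 = [-63.595, 680.055].
691: z = 2.57, |z| > 2.5 → outlier.
Every other value lies within [-63.595, 680.055].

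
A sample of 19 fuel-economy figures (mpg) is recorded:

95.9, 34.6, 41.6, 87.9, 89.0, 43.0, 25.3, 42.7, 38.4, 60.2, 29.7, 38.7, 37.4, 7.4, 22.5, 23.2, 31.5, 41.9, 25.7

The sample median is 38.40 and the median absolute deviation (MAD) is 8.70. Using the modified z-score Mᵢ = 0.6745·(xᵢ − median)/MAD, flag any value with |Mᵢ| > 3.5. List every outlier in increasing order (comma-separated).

|Mᵢ| > 3.5 ⇔ |xᵢ − 38.40| > 3.5·8.70/0.6745 = 45.14.
So outliers lie outside [-6.74, 83.54].
87.9: M = 3.84 → outlier.
89.0: M = 3.92 → outlier.
95.9: M = 4.46 → outlier.

87.9, 89.0, 95.9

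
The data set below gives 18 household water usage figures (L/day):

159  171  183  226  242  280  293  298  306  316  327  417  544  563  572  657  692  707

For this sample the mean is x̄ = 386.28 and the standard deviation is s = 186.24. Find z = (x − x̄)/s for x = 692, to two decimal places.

1.64

z = (692 − 386.28) / 186.24 = 1.64.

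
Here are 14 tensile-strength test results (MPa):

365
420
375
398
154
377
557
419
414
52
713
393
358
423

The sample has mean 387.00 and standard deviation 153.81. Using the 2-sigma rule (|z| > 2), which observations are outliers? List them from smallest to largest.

52, 713

Cutoffs at x̄ ± 2s: 387.00 ± 2·153.81 = [79.38, 694.62].
52: z = -2.18, |z| > 2 → outlier.
713: z = 2.12, |z| > 2 → outlier.
Every other value lies within [79.38, 694.62].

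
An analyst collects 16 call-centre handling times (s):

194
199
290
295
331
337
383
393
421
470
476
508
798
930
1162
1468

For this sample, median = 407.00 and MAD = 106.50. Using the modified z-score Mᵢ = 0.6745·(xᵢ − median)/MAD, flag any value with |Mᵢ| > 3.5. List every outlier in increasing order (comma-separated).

1162, 1468

|Mᵢ| > 3.5 ⇔ |xᵢ − 407.00| > 3.5·106.50/0.6745 = 552.63.
So outliers lie outside [-145.63, 959.63].
1162: M = 4.78 → outlier.
1468: M = 6.72 → outlier.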